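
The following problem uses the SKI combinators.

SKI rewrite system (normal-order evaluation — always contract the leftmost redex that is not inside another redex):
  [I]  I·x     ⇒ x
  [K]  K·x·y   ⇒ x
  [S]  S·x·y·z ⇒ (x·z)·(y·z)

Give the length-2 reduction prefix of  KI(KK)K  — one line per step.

  start: KI(KK)K
  [1] IK
  [2] K

Answer: after 2 steps: K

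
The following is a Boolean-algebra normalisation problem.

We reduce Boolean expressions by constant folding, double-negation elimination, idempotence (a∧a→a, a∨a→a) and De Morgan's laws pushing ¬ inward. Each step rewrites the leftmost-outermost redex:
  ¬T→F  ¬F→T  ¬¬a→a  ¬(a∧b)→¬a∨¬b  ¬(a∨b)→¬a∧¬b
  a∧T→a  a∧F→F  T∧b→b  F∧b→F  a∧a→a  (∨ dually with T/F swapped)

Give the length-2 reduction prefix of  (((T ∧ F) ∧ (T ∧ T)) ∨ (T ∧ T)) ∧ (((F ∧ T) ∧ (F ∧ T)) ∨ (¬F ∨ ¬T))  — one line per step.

  start: (((T ∧ F) ∧ (T ∧ T)) ∨ (T ∧ T)) ∧ (((F ∧ T) ∧ (F ∧ T)) ∨ (¬F ∨ ¬T))
  [1] ((F ∧ (T ∧ T)) ∨ (T ∧ T)) ∧ (((F ∧ T) ∧ (F ∧ T)) ∨ (¬F ∨ ¬T))
  [2] (F ∨ (T ∧ T)) ∧ (((F ∧ T) ∧ (F ∧ T)) ∨ (¬F ∨ ¬T))

Answer: after 2 steps: (F ∨ (T ∧ T)) ∧ (((F ∧ T) ∧ (F ∧ T)) ∨ (¬F ∨ ¬T))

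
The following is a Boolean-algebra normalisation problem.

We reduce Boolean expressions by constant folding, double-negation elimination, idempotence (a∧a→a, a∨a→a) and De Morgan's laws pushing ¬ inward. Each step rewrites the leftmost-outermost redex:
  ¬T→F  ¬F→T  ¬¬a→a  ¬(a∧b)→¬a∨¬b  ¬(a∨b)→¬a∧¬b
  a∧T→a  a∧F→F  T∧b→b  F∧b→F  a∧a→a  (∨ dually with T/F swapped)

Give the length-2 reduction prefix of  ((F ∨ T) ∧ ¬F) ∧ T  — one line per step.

  start: ((F ∨ T) ∧ ¬F) ∧ T
  step 1: (F ∨ T) ∧ ¬F
  step 2: T ∧ ¬F

Answer: after 2 steps: T ∧ ¬F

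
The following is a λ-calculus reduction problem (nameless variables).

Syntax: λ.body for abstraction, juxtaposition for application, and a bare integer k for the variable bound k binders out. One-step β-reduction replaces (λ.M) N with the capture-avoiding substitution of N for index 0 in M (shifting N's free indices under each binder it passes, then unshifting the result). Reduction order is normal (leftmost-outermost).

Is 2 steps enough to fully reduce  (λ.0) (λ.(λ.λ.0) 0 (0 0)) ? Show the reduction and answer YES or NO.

Answer: NO — after 2 steps the term is λ.(λ.0) (0 0), not yet normal

Working:
  start: (λ.0) (λ.(λ.λ.0) 0 (0 0))
  [1] λ.(λ.λ.0) 0 (0 0)
  [2] λ.(λ.0) (0 0)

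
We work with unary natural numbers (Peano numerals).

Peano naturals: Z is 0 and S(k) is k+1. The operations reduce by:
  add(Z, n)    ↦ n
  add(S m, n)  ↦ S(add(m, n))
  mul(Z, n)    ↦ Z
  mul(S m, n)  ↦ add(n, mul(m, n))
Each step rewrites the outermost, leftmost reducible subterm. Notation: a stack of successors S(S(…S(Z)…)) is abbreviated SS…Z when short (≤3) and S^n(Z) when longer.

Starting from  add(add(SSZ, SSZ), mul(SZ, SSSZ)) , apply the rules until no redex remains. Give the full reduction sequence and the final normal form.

  start: add(add(SSZ, SSZ), mul(SZ, SSSZ))
  [1] add(S(add(SZ, SSZ)), mul(SZ, SSSZ))
  [2] S(add(add(SZ, SSZ), mul(SZ, SSSZ)))
  [3] S(add(S(add(Z, SSZ)), mul(SZ, SSSZ)))
  [4] S(S(add(add(Z, SSZ), mul(SZ, SSSZ))))
  [5] S(S(add(SSZ, mul(SZ, SSSZ))))
  [6] S(S(S(add(SZ, mul(SZ, SSSZ)))))
  [7] S(S(S(S(add(Z, mul(SZ, SSSZ))))))
  [8] S(S(S(S(mul(SZ, SSSZ)))))
  [9] S(S(S(S(add(SSSZ, mul(Z, SSSZ))))))
  [10] S(S(S(S(S(add(SSZ, mul(Z, SSSZ)))))))
  [11] S(S(S(S(S(S(add(SZ, mul(Z, SSSZ))))))))
  [12] S(S(S(S(S(S(S(add(Z, mul(Z, SSSZ)))))))))
  [13] S(S(S(S(S(S(S(mul(Z, SSSZ))))))))
  [14] S^7(Z)

Answer: normal form = S^7(Z)  (in 14 steps)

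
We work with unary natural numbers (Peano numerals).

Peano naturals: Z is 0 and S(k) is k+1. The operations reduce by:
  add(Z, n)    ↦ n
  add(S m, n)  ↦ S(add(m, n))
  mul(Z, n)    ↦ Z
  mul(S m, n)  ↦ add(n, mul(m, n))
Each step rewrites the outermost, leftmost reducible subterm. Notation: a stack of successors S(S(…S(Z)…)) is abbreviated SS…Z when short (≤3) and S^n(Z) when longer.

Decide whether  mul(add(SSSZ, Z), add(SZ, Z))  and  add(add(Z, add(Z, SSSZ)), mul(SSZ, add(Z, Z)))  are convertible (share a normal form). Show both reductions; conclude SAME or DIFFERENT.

Term A:
  start: mul(add(SSSZ, Z), add(SZ, Z))
  [1] mul(S(add(SSZ, Z)), add(SZ, Z))
  [2] add(add(SZ, Z), mul(add(SSZ, Z), add(SZ, Z)))
  [3] add(S(add(Z, Z)), mul(add(SSZ, Z), add(SZ, Z)))
  [4] S(add(add(Z, Z), mul(add(SSZ, Z), add(SZ, Z))))
  [5] S(add(Z, mul(add(SSZ, Z), add(SZ, Z))))
  [6] S(mul(add(SSZ, Z), add(SZ, Z)))
  [7] S(mul(S(add(SZ, Z)), add(SZ, Z)))
  [8] S(add(add(SZ, Z), mul(add(SZ, Z), add(SZ, Z))))
  [9] S(add(S(add(Z, Z)), mul(add(SZ, Z), add(SZ, Z))))
  [10] S(S(add(add(Z, Z), mul(add(SZ, Z), add(SZ, Z)))))
  [11] S(S(add(Z, mul(add(SZ, Z), add(SZ, Z)))))
  [12] S(S(mul(add(SZ, Z), add(SZ, Z))))
  [13] S(S(mul(S(add(Z, Z)), add(SZ, Z))))
  [14] S(S(add(add(SZ, Z), mul(add(Z, Z), add(SZ, Z)))))
  [15] S(S(add(S(add(Z, Z)), mul(add(Z, Z), add(SZ, Z)))))
  [16] S(S(S(add(add(Z, Z), mul(add(Z, Z), add(SZ, Z))))))
  [17] S(S(S(add(Z, mul(add(Z, Z), add(SZ, Z))))))
  [18] S(S(S(mul(add(Z, Z), add(SZ, Z)))))
  [19] S(S(S(mul(Z, add(SZ, Z)))))
  [20] SSSZ

Term B:
  start: add(add(Z, add(Z, SSSZ)), mul(SSZ, add(Z, Z)))
  [1] add(add(Z, SSSZ), mul(SSZ, add(Z, Z)))
  [2] add(SSSZ, mul(SSZ, add(Z, Z)))
  [3] S(add(SSZ, mul(SSZ, add(Z, Z))))
  [4] S(S(add(SZ, mul(SSZ, add(Z, Z)))))
  [5] S(S(S(add(Z, mul(SSZ, add(Z, Z))))))
  [6] S(S(S(mul(SSZ, add(Z, Z)))))
  [7] S(S(S(add(add(Z, Z), mul(SZ, add(Z, Z))))))
  [8] S(S(S(add(Z, mul(SZ, add(Z, Z))))))
  [9] S(S(S(mul(SZ, add(Z, Z)))))
  [10] S(S(S(add(add(Z, Z), mul(Z, add(Z, Z))))))
  [11] S(S(S(add(Z, mul(Z, add(Z, Z))))))
  [12] S(S(S(mul(Z, add(Z, Z)))))
  [13] SSSZ

Answer: SAME — A ⇓ SSSZ, B ⇓ SSSZ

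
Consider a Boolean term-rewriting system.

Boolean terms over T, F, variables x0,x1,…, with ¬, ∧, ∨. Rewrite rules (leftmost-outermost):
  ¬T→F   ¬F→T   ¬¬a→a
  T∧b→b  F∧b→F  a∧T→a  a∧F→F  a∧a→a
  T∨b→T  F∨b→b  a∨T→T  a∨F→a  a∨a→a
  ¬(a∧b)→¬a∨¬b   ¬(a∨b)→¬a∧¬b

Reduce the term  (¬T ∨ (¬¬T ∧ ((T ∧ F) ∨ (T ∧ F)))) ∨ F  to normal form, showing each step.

Answer: normal form = F  (in 7 steps)

Derivation:
  start: (¬T ∨ (¬¬T ∧ ((T ∧ F) ∨ (T ∧ F)))) ∨ F
  step 1: ¬T ∨ (¬¬T ∧ ((T ∧ F) ∨ (T ∧ F)))
  step 2: F ∨ (¬¬T ∧ ((T ∧ F) ∨ (T ∧ F)))
  step 3: ¬¬T ∧ ((T ∧ F) ∨ (T ∧ F))
  step 4: T ∧ ((T ∧ F) ∨ (T ∧ F))
  step 5: (T ∧ F) ∨ (T ∧ F)
  step 6: T ∧ F
  step 7: F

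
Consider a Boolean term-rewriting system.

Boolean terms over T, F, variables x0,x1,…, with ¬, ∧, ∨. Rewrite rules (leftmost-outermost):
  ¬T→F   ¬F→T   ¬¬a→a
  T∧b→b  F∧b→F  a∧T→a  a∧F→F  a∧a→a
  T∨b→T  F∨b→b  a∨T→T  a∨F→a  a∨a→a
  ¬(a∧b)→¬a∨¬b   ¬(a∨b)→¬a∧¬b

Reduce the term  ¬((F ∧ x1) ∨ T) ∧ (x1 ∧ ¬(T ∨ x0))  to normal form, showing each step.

  start: ¬((F ∧ x1) ∨ T) ∧ (x1 ∧ ¬(T ∨ x0))
  →1  (¬(F ∧ x1) ∧ ¬T) ∧ (x1 ∧ ¬(T ∨ x0))
  →2  ((¬F ∨ ¬x1) ∧ ¬T) ∧ (x1 ∧ ¬(T ∨ x0))
  →3  ((T ∨ ¬x1) ∧ ¬T) ∧ (x1 ∧ ¬(T ∨ x0))
  →4  (T ∧ ¬T) ∧ (x1 ∧ ¬(T ∨ x0))
  →5  ¬T ∧ (x1 ∧ ¬(T ∨ x0))
  →6  F ∧ (x1 ∧ ¬(T ∨ x0))
  →7  F

Answer: normal form = F  (in 7 steps)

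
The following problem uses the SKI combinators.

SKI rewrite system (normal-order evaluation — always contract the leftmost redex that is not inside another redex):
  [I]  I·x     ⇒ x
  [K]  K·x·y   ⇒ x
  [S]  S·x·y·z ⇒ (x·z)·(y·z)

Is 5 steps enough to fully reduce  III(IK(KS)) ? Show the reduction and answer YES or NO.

  start: III(IK(KS))
  →1  II(IK(KS))
  →2  I(IK(KS))
  →3  IK(KS)
  →4  K(KS)

Answer: YES — reaches normal form K(KS) in 4 ≤ 5 steps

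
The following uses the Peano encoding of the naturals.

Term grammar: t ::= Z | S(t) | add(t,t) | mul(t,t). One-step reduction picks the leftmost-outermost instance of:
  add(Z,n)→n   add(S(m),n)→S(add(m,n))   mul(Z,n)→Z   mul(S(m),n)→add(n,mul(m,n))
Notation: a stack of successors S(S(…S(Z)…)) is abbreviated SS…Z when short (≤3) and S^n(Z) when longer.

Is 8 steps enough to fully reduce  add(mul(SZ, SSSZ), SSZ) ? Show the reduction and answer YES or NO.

  start: add(mul(SZ, SSSZ), SSZ)
  step 1: add(add(SSSZ, mul(Z, SSSZ)), SSZ)
  step 2: add(S(add(SSZ, mul(Z, SSSZ))), SSZ)
  step 3: S(add(add(SSZ, mul(Z, SSSZ)), SSZ))
  step 4: S(add(S(add(SZ, mul(Z, SSSZ))), SSZ))
  step 5: S(S(add(add(SZ, mul(Z, SSSZ)), SSZ)))
  step 6: S(S(add(S(add(Z, mul(Z, SSSZ))), SSZ)))
  step 7: S(S(S(add(add(Z, mul(Z, SSSZ)), SSZ))))
  step 8: S(S(S(add(mul(Z, SSSZ), SSZ))))

Answer: NO — after 8 steps the term is S(S(S(add(mul(Z, SSSZ), SSZ)))), not yet normal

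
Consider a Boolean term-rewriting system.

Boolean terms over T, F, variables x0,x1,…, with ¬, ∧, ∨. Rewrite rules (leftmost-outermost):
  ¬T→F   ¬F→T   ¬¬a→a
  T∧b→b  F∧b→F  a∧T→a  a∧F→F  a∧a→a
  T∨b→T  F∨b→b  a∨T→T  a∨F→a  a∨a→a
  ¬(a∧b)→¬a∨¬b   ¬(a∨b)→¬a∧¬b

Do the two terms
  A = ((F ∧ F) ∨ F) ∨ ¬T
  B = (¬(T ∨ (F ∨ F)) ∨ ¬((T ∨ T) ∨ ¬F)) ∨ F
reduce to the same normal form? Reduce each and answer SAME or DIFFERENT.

Answer: SAME — A ⇓ F, B ⇓ F

Derivation:
Term A:
  start: ((F ∧ F) ∨ F) ∨ ¬T
  →1  (F ∧ F) ∨ ¬T
  →2  F ∨ ¬T
  →3  ¬T
  →4  F

Term B:
  start: (¬(T ∨ (F ∨ F)) ∨ ¬((T ∨ T) ∨ ¬F)) ∨ F
  →1  ¬(T ∨ (F ∨ F)) ∨ ¬((T ∨ T) ∨ ¬F)
  →2  (¬T ∧ ¬(F ∨ F)) ∨ ¬((T ∨ T) ∨ ¬F)
  →3  (F ∧ ¬(F ∨ F)) ∨ ¬((T ∨ T) ∨ ¬F)
  →4  F ∨ ¬((T ∨ T) ∨ ¬F)
  →5  ¬((T ∨ T) ∨ ¬F)
  →6  ¬(T ∨ T) ∧ ¬¬F
  →7  (¬T ∧ ¬T) ∧ ¬¬F
  →8  ¬T ∧ ¬¬F
  →9  F ∧ ¬¬F
  →10  F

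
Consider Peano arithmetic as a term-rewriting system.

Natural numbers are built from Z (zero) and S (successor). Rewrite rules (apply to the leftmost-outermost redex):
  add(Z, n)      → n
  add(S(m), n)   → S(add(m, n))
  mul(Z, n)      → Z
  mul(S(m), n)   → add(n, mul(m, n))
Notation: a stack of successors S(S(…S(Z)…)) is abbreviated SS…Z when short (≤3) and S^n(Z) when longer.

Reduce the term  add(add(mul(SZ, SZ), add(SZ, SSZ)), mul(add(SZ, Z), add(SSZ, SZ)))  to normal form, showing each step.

  start: add(add(mul(SZ, SZ), add(SZ, SSZ)), mul(add(SZ, Z), add(SSZ, SZ)))
  [1] add(add(add(SZ, mul(Z, SZ)), add(SZ, SSZ)), mul(add(SZ, Z), add(SSZ, SZ)))
  [2] add(add(S(add(Z, mul(Z, SZ))), add(SZ, SSZ)), mul(add(SZ, Z), add(SSZ, SZ)))
  [3] add(S(add(add(Z, mul(Z, SZ)), add(SZ, SSZ))), mul(add(SZ, Z), add(SSZ, SZ)))
  [4] S(add(add(add(Z, mul(Z, SZ)), add(SZ, SSZ)), mul(add(SZ, Z), add(SSZ, SZ))))
  [5] S(add(add(mul(Z, SZ), add(SZ, SSZ)), mul(add(SZ, Z), add(SSZ, SZ))))
  [6] S(add(add(Z, add(SZ, SSZ)), mul(add(SZ, Z), add(SSZ, SZ))))
  [7] S(add(add(SZ, SSZ), mul(add(SZ, Z), add(SSZ, SZ))))
  [8] S(add(S(add(Z, SSZ)), mul(add(SZ, Z), add(SSZ, SZ))))
  [9] S(S(add(add(Z, SSZ), mul(add(SZ, Z), add(SSZ, SZ)))))
  [10] S(S(add(SSZ, mul(add(SZ, Z), add(SSZ, SZ)))))
  [11] S(S(S(add(SZ, mul(add(SZ, Z), add(SSZ, SZ))))))
  [12] S(S(S(S(add(Z, mul(add(SZ, Z), add(SSZ, SZ)))))))
  [13] S(S(S(S(mul(add(SZ, Z), add(SSZ, SZ))))))
  [14] S(S(S(S(mul(S(add(Z, Z)), add(SSZ, SZ))))))
  [15] S(S(S(S(add(add(SSZ, SZ), mul(add(Z, Z), add(SSZ, SZ)))))))
  [16] S(S(S(S(add(S(add(SZ, SZ)), mul(add(Z, Z), add(SSZ, SZ)))))))
  [17] S(S(S(S(S(add(add(SZ, SZ), mul(add(Z, Z), add(SSZ, SZ))))))))
  [18] S(S(S(S(S(add(S(add(Z, SZ)), mul(add(Z, Z), add(SSZ, SZ))))))))
  [19] S(S(S(S(S(S(add(add(Z, SZ), mul(add(Z, Z), add(SSZ, SZ)))))))))
  [20] S(S(S(S(S(S(add(SZ, mul(add(Z, Z), add(SSZ, SZ)))))))))
  [21] S(S(S(S(S(S(S(add(Z, mul(add(Z, Z), add(SSZ, SZ))))))))))
  [22] S(S(S(S(S(S(S(mul(add(Z, Z), add(SSZ, SZ)))))))))
  [23] S(S(S(S(S(S(S(mul(Z, add(SSZ, SZ)))))))))
  [24] S^7(Z)

Answer: normal form = S^7(Z)  (in 24 steps)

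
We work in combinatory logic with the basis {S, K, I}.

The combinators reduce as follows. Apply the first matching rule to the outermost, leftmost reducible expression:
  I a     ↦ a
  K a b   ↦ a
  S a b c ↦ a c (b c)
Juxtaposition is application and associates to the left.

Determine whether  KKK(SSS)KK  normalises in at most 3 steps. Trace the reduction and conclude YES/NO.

  start: KKK(SSS)KK
  step 1: K(SSS)KK
  step 2: SSSK
  step 3: SK(SK)

Answer: YES — reaches normal form SK(SK) in 3 ≤ 3 steps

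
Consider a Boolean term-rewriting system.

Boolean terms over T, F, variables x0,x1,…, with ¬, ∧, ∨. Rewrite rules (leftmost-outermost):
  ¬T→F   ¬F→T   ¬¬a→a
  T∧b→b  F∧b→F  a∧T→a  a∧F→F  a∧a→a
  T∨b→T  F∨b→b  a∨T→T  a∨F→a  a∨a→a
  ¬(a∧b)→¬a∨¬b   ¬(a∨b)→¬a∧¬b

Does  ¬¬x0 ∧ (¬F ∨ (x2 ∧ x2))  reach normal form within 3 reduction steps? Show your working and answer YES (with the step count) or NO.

  start: ¬¬x0 ∧ (¬F ∨ (x2 ∧ x2))
  step 1: x0 ∧ (¬F ∨ (x2 ∧ x2))
  step 2: x0 ∧ (T ∨ (x2 ∧ x2))
  step 3: x0 ∧ T

Answer: NO — after 3 steps the term is x0 ∧ T, not yet normal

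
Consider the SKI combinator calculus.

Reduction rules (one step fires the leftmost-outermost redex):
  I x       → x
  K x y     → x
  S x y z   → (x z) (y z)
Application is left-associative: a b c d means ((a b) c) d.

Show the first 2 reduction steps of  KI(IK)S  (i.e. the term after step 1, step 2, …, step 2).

Answer: after 2 steps: S

Reduction:
  start: KI(IK)S
  step 1: IS
  step 2: S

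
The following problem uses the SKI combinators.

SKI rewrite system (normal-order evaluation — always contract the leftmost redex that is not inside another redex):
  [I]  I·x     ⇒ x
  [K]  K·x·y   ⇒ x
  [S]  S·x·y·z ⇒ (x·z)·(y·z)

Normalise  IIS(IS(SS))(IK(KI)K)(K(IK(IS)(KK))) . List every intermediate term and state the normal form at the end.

Answer: normal form = SSS  (in 18 steps)

Reduction:
  start: IIS(IS(SS))(IK(KI)K)(K(IK(IS)(KK)))
  [1] IS(IS(SS))(IK(KI)K)(K(IK(IS)(KK)))
  [2] S(IS(SS))(IK(KI)K)(K(IK(IS)(KK)))
  [3] IS(SS)(K(IK(IS)(KK)))(IK(KI)K(K(IK(IS)(KK))))
  [4] S(SS)(K(IK(IS)(KK)))(IK(KI)K(K(IK(IS)(KK))))
  [5] SS(IK(KI)K(K(IK(IS)(KK))))(K(IK(IS)(KK))(IK(KI)K(K(IK(IS)(KK)))))
  [6] S(K(IK(IS)(KK))(IK(KI)K(K(IK(IS)(KK)))))(IK(KI)K(K(IK(IS)(KK)))(K(IK(IS)(KK))(IK(KI)K(K(IK(IS)(KK))))))
  [7] S(IK(IS)(KK))(IK(KI)K(K(IK(IS)(KK)))(K(IK(IS)(KK))(IK(KI)K(K(IK(IS)(KK))))))
  [8] S(K(IS)(KK))(IK(KI)K(K(IK(IS)(KK)))(K(IK(IS)(KK))(IK(KI)K(K(IK(IS)(KK))))))
  [9] S(IS)(IK(KI)K(K(IK(IS)(KK)))(K(IK(IS)(KK))(IK(KI)K(K(IK(IS)(KK))))))
  [10] SS(IK(KI)K(K(IK(IS)(KK)))(K(IK(IS)(KK))(IK(KI)K(K(IK(IS)(KK))))))
  [11] SS(K(KI)K(K(IK(IS)(KK)))(K(IK(IS)(KK))(IK(KI)K(K(IK(IS)(KK))))))
  [12] SS(KI(K(IK(IS)(KK)))(K(IK(IS)(KK))(IK(KI)K(K(IK(IS)(KK))))))
  [13] SS(I(K(IK(IS)(KK))(IK(KI)K(K(IK(IS)(KK))))))
  [14] SS(K(IK(IS)(KK))(IK(KI)K(K(IK(IS)(KK)))))
  [15] SS(IK(IS)(KK))
  [16] SS(K(IS)(KK))
  [17] SS(IS)
  [18] SSS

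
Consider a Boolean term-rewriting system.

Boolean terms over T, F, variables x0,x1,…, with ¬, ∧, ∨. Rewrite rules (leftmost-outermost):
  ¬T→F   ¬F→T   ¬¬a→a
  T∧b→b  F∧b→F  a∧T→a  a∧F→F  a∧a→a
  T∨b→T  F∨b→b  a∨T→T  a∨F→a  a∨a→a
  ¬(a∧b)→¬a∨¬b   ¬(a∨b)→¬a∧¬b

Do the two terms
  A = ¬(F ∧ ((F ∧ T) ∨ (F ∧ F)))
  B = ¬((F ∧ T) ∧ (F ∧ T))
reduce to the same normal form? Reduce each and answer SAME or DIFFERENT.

Term A:
  start: ¬(F ∧ ((F ∧ T) ∨ (F ∧ F)))
  [1] ¬F ∨ ¬((F ∧ T) ∨ (F ∧ F))
  [2] T ∨ ¬((F ∧ T) ∨ (F ∧ F))
  [3] T

Term B:
  start: ¬((F ∧ T) ∧ (F ∧ T))
  [1] ¬(F ∧ T) ∨ ¬(F ∧ T)
  [2] ¬(F ∧ T)
  [3] ¬F ∨ ¬T
  [4] T ∨ ¬T
  [5] T

Answer: SAME — A ⇓ T, B ⇓ T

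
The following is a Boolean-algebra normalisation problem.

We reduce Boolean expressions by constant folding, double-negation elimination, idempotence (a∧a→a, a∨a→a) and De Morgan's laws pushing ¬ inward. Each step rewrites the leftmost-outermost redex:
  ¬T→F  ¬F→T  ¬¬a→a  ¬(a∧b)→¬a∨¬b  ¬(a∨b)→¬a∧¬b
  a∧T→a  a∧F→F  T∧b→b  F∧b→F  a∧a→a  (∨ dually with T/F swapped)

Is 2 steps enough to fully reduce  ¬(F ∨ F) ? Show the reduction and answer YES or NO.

Answer: NO — after 2 steps the term is ¬F, not yet normal

Working:
  start: ¬(F ∨ F)
  →1  ¬F ∧ ¬F
  →2  ¬F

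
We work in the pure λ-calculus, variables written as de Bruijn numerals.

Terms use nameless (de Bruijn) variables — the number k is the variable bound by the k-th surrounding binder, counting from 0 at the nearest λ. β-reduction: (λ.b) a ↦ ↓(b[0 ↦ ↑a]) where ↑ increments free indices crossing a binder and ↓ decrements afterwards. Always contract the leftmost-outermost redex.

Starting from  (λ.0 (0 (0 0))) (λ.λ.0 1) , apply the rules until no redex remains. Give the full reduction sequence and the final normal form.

  start: (λ.0 (0 (0 0))) (λ.λ.0 1)
  step 1: (λ.λ.0 1) ((λ.λ.0 1) ((λ.λ.0 1) (λ.λ.0 1)))
  step 2: λ.0 ((λ.λ.0 1) ((λ.λ.0 1) (λ.λ.0 1)))
  step 3: λ.0 (λ.0 ((λ.λ.0 1) (λ.λ.0 1)))
  step 4: λ.0 (λ.0 (λ.0 (λ.λ.0 1)))

Answer: normal form = λ.0 (λ.0 (λ.0 (λ.λ.0 1)))  (in 4 steps)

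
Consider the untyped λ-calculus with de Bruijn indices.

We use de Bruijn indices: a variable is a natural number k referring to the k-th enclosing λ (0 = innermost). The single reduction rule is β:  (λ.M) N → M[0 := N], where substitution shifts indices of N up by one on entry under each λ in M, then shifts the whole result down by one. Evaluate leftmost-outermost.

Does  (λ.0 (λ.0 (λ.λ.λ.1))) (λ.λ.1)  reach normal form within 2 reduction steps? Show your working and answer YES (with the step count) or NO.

Answer: YES — reaches normal form λ.λ.0 (λ.λ.λ.1) in 2 ≤ 2 steps

Working:
  start: (λ.0 (λ.0 (λ.λ.λ.1))) (λ.λ.1)
  →1  (λ.λ.1) (λ.0 (λ.λ.λ.1))
  →2  λ.λ.0 (λ.λ.λ.1)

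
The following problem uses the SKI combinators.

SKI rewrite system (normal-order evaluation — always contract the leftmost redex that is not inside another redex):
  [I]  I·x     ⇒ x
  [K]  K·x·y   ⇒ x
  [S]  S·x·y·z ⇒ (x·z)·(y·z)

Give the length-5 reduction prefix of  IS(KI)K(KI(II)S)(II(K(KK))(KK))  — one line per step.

Answer: after 5 steps: KI(II)S

Working:
  start: IS(KI)K(KI(II)S)(II(K(KK))(KK))
  step 1: S(KI)K(KI(II)S)(II(K(KK))(KK))
  step 2: KI(KI(II)S)(K(KI(II)S))(II(K(KK))(KK))
  step 3: I(K(KI(II)S))(II(K(KK))(KK))
  step 4: K(KI(II)S)(II(K(KK))(KK))
  step 5: KI(II)S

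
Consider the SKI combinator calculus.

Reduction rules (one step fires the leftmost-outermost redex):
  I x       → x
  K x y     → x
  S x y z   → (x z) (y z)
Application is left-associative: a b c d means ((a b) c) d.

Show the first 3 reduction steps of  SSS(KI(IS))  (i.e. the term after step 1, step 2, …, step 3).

  start: SSS(KI(IS))
  [1] S(KI(IS))(S(KI(IS)))
  [2] SI(S(KI(IS)))
  [3] SI(SI)

Answer: after 3 steps: SI(SI)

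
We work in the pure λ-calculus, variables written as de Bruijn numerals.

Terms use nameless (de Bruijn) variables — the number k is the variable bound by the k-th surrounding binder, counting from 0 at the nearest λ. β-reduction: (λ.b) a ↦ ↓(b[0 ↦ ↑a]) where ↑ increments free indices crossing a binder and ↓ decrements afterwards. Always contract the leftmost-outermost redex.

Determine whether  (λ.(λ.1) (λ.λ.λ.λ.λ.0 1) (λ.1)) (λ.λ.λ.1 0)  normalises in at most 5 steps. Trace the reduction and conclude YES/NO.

  start: (λ.(λ.1) (λ.λ.λ.λ.λ.0 1) (λ.1)) (λ.λ.λ.1 0)
  [1] (λ.λ.λ.λ.1 0) (λ.λ.λ.λ.λ.0 1) (λ.λ.λ.λ.1 0)
  [2] (λ.λ.λ.1 0) (λ.λ.λ.λ.1 0)
  [3] λ.λ.1 0

Answer: YES — reaches normal form λ.λ.1 0 in 3 ≤ 5 steps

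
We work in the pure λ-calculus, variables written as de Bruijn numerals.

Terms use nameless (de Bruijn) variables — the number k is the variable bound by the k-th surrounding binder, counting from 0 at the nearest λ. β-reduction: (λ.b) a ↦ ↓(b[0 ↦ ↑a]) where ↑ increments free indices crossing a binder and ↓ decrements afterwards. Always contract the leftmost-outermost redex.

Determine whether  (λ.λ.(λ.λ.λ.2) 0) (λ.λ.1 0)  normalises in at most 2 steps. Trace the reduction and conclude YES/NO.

Answer: YES — reaches normal form λ.λ.λ.2 in 2 ≤ 2 steps

Derivation:
  start: (λ.λ.(λ.λ.λ.2) 0) (λ.λ.1 0)
  [1] λ.(λ.λ.λ.2) 0
  [2] λ.λ.λ.2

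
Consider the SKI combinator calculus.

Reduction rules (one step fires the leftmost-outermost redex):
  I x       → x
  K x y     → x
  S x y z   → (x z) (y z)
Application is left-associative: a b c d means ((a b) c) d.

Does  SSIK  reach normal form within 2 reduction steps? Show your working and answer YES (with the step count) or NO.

  start: SSIK
  [1] SK(IK)
  [2] SKK

Answer: YES — reaches normal form SKK in 2 ≤ 2 steps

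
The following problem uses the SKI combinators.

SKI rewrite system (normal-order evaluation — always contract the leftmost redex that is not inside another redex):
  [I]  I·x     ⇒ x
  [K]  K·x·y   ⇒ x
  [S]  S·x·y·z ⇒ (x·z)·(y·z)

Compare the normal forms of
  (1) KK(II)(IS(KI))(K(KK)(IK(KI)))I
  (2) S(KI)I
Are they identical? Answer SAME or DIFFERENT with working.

Term A:
  start: KK(II)(IS(KI))(K(KK)(IK(KI)))I
  →1  K(IS(KI))(K(KK)(IK(KI)))I
  →2  IS(KI)I
  →3  S(KI)I

Term B:
  start: S(KI)I

Answer: SAME — A ⇓ S(KI)I, B ⇓ S(KI)I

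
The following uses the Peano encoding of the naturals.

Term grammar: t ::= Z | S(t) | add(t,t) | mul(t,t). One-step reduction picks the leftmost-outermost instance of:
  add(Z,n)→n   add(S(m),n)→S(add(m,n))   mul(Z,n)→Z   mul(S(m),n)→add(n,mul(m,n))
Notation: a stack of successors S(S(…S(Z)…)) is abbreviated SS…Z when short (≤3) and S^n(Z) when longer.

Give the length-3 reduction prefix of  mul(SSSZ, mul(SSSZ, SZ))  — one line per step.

Answer: after 3 steps: add(S(add(Z, mul(SSZ, SZ))), mul(SSZ, mul(SSSZ, SZ)))

Reduction:
  start: mul(SSSZ, mul(SSSZ, SZ))
  [1] add(mul(SSSZ, SZ), mul(SSZ, mul(SSSZ, SZ)))
  [2] add(add(SZ, mul(SSZ, SZ)), mul(SSZ, mul(SSSZ, SZ)))
  [3] add(S(add(Z, mul(SSZ, SZ))), mul(SSZ, mul(SSSZ, SZ)))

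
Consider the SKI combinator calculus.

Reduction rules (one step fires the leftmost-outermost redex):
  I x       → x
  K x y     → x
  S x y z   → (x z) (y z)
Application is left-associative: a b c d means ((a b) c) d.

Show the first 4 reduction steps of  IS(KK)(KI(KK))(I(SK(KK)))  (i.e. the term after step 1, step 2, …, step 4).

Answer: after 4 steps: K(I(I(SK(KK))))

Working:
  start: IS(KK)(KI(KK))(I(SK(KK)))
  [1] S(KK)(KI(KK))(I(SK(KK)))
  [2] KK(I(SK(KK)))(KI(KK)(I(SK(KK))))
  [3] K(KI(KK)(I(SK(KK))))
  [4] K(I(I(SK(KK))))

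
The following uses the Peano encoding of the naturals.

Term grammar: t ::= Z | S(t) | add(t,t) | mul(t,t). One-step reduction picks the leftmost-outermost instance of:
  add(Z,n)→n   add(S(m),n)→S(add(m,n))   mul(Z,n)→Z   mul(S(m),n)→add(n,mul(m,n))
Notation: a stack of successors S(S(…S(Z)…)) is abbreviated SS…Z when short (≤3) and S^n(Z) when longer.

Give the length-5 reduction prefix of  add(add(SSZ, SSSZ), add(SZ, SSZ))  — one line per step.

  start: add(add(SSZ, SSSZ), add(SZ, SSZ))
  [1] add(S(add(SZ, SSSZ)), add(SZ, SSZ))
  [2] S(add(add(SZ, SSSZ), add(SZ, SSZ)))
  [3] S(add(S(add(Z, SSSZ)), add(SZ, SSZ)))
  [4] S(S(add(add(Z, SSSZ), add(SZ, SSZ))))
  [5] S(S(add(SSSZ, add(SZ, SSZ))))

Answer: after 5 steps: S(S(add(SSSZ, add(SZ, SSZ))))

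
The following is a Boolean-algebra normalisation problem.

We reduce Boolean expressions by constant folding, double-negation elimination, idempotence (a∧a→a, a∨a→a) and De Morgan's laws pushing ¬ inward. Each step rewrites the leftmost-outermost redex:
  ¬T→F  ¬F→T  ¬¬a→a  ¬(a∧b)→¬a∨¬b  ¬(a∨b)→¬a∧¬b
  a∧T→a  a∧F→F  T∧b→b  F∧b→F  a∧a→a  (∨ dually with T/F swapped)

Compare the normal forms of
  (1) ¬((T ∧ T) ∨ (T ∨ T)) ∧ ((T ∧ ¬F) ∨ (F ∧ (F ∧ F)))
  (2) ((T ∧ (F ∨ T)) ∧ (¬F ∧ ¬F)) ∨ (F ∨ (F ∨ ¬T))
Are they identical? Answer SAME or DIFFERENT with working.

Answer: DIFFERENT — A ⇓ F, B ⇓ T

Working:
Term A:
  start: ¬((T ∧ T) ∨ (T ∨ T)) ∧ ((T ∧ ¬F) ∨ (F ∧ (F ∧ F)))
  [1] (¬(T ∧ T) ∧ ¬(T ∨ T)) ∧ ((T ∧ ¬F) ∨ (F ∧ (F ∧ F)))
  [2] ((¬T ∨ ¬T) ∧ ¬(T ∨ T)) ∧ ((T ∧ ¬F) ∨ (F ∧ (F ∧ F)))
  [3] (¬T ∧ ¬(T ∨ T)) ∧ ((T ∧ ¬F) ∨ (F ∧ (F ∧ F)))
  [4] (F ∧ ¬(T ∨ T)) ∧ ((T ∧ ¬F) ∨ (F ∧ (F ∧ F)))
  [5] F ∧ ((T ∧ ¬F) ∨ (F ∧ (F ∧ F)))
  [6] F

Term B:
  start: ((T ∧ (F ∨ T)) ∧ (¬F ∧ ¬F)) ∨ (F ∨ (F ∨ ¬T))
  [1] ((F ∨ T) ∧ (¬F ∧ ¬F)) ∨ (F ∨ (F ∨ ¬T))
  [2] (T ∧ (¬F ∧ ¬F)) ∨ (F ∨ (F ∨ ¬T))
  [3] (¬F ∧ ¬F) ∨ (F ∨ (F ∨ ¬T))
  [4] ¬F ∨ (F ∨ (F ∨ ¬T))
  [5] T ∨ (F ∨ (F ∨ ¬T))
  [6] T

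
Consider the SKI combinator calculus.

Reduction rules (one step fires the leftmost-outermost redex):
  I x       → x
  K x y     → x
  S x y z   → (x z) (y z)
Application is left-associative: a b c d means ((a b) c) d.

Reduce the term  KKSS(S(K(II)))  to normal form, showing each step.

Answer: normal form = S  (in 2 steps)

Derivation:
  start: KKSS(S(K(II)))
  [1] KS(S(K(II)))
  [2] S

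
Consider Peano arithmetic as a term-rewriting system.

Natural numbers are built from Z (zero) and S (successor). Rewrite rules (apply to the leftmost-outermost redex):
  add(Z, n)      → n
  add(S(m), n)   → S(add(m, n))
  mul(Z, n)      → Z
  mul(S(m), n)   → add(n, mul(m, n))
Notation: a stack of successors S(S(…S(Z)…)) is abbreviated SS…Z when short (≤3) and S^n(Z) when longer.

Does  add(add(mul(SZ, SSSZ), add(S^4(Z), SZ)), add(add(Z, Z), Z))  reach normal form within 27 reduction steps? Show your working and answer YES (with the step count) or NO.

  start: add(add(mul(SZ, SSSZ), add(S^4(Z), SZ)), add(add(Z, Z), Z))
  →1  add(add(add(SSSZ, mul(Z, SSSZ)), add(S^4(Z), SZ)), add(add(Z, Z), Z))
  →2  add(add(S(add(SSZ, mul(Z, SSSZ))), add(S^4(Z), SZ)), add(add(Z, Z), Z))
  →3  add(S(add(add(SSZ, mul(Z, SSSZ)), add(S^4(Z), SZ))), add(add(Z, Z), Z))
  →4  S(add(add(add(SSZ, mul(Z, SSSZ)), add(S^4(Z), SZ)), add(add(Z, Z), Z)))
  →5  S(add(add(S(add(SZ, mul(Z, SSSZ))), add(S^4(Z), SZ)), add(add(Z, Z), Z)))
  →6  S(add(S(add(add(SZ, mul(Z, SSSZ)), add(S^4(Z), SZ))), add(add(Z, Z), Z)))
  →7  S(S(add(add(add(SZ, mul(Z, SSSZ)), add(S^4(Z), SZ)), add(add(Z, Z), Z))))
  →8  S(S(add(add(S(add(Z, mul(Z, SSSZ))), add(S^4(Z), SZ)), add(add(Z, Z), Z))))
  →9  S(S(add(S(add(add(Z, mul(Z, SSSZ)), add(S^4(Z), SZ))), add(add(Z, Z), Z))))
  →10  S(S(S(add(add(add(Z, mul(Z, SSSZ)), add(S^4(Z), SZ)), add(add(Z, Z), Z)))))
  →11  S(S(S(add(add(mul(Z, SSSZ), add(S^4(Z), SZ)), add(add(Z, Z), Z)))))
  →12  S(S(S(add(add(Z, add(S^4(Z), SZ)), add(add(Z, Z), Z)))))
  →13  S(S(S(add(add(S^4(Z), SZ), add(add(Z, Z), Z)))))
  →14  S(S(S(add(S(add(SSSZ, SZ)), add(add(Z, Z), Z)))))
  →15  S(S(S(S(add(add(SSSZ, SZ), add(add(Z, Z), Z))))))
  →16  S(S(S(S(add(S(add(SSZ, SZ)), add(add(Z, Z), Z))))))
  →17  S(S(S(S(S(add(add(SSZ, SZ), add(add(Z, Z), Z)))))))
  →18  S(S(S(S(S(add(S(add(SZ, SZ)), add(add(Z, Z), Z)))))))
  →19  S(S(S(S(S(S(add(add(SZ, SZ), add(add(Z, Z), Z))))))))
  →20  S(S(S(S(S(S(add(S(add(Z, SZ)), add(add(Z, Z), Z))))))))
  →21  S(S(S(S(S(S(S(add(add(Z, SZ), add(add(Z, Z), Z)))))))))
  →22  S(S(S(S(S(S(S(add(SZ, add(add(Z, Z), Z)))))))))
  →23  S(S(S(S(S(S(S(S(add(Z, add(add(Z, Z), Z))))))))))
  →24  S(S(S(S(S(S(S(S(add(add(Z, Z), Z)))))))))
  →25  S(S(S(S(S(S(S(S(add(Z, Z)))))))))
  →26  S^8(Z)

Answer: YES — reaches normal form S^8(Z) in 26 ≤ 27 steps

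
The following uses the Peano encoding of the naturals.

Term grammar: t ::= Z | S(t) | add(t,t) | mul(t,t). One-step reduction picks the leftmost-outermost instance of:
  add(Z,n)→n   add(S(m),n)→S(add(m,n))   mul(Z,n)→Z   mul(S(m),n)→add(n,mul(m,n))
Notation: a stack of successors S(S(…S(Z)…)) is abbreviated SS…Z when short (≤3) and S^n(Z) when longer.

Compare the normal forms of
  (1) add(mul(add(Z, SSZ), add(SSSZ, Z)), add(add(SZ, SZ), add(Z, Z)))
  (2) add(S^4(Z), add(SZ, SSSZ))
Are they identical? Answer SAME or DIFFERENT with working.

Answer: SAME — A ⇓ S^8(Z), B ⇓ S^8(Z)

Reduction:
Term A:
  start: add(mul(add(Z, SSZ), add(SSSZ, Z)), add(add(SZ, SZ), add(Z, Z)))
  [1] add(mul(SSZ, add(SSSZ, Z)), add(add(SZ, SZ), add(Z, Z)))
  [2] add(add(add(SSSZ, Z), mul(SZ, add(SSSZ, Z))), add(add(SZ, SZ), add(Z, Z)))
  [3] add(add(S(add(SSZ, Z)), mul(SZ, add(SSSZ, Z))), add(add(SZ, SZ), add(Z, Z)))
  [4] add(S(add(add(SSZ, Z), mul(SZ, add(SSSZ, Z)))), add(add(SZ, SZ), add(Z, Z)))
  [5] S(add(add(add(SSZ, Z), mul(SZ, add(SSSZ, Z))), add(add(SZ, SZ), add(Z, Z))))
  [6] S(add(add(S(add(SZ, Z)), mul(SZ, add(SSSZ, Z))), add(add(SZ, SZ), add(Z, Z))))
  [7] S(add(S(add(add(SZ, Z), mul(SZ, add(SSSZ, Z)))), add(add(SZ, SZ), add(Z, Z))))
  [8] S(S(add(add(add(SZ, Z), mul(SZ, add(SSSZ, Z))), add(add(SZ, SZ), add(Z, Z)))))
  [9] S(S(add(add(S(add(Z, Z)), mul(SZ, add(SSSZ, Z))), add(add(SZ, SZ), add(Z, Z)))))
  [10] S(S(add(S(add(add(Z, Z), mul(SZ, add(SSSZ, Z)))), add(add(SZ, SZ), add(Z, Z)))))
  [11] S(S(S(add(add(add(Z, Z), mul(SZ, add(SSSZ, Z))), add(add(SZ, SZ), add(Z, Z))))))
  [12] S(S(S(add(add(Z, mul(SZ, add(SSSZ, Z))), add(add(SZ, SZ), add(Z, Z))))))
  [13] S(S(S(add(mul(SZ, add(SSSZ, Z)), add(add(SZ, SZ), add(Z, Z))))))
  [14] S(S(S(add(add(add(SSSZ, Z), mul(Z, add(SSSZ, Z))), add(add(SZ, SZ), add(Z, Z))))))
  [15] S(S(S(add(add(S(add(SSZ, Z)), mul(Z, add(SSSZ, Z))), add(add(SZ, SZ), add(Z, Z))))))
  [16] S(S(S(add(S(add(add(SSZ, Z), mul(Z, add(SSSZ, Z)))), add(add(SZ, SZ), add(Z, Z))))))
  [17] S(S(S(S(add(add(add(SSZ, Z), mul(Z, add(SSSZ, Z))), add(add(SZ, SZ), add(Z, Z)))))))
  [18] S(S(S(S(add(add(S(add(SZ, Z)), mul(Z, add(SSSZ, Z))), add(add(SZ, SZ), add(Z, Z)))))))
  [19] S(S(S(S(add(S(add(add(SZ, Z), mul(Z, add(SSSZ, Z)))), add(add(SZ, SZ), add(Z, Z)))))))
  [20] S(S(S(S(S(add(add(add(SZ, Z), mul(Z, add(SSSZ, Z))), add(add(SZ, SZ), add(Z, Z))))))))
  [21] S(S(S(S(S(add(add(S(add(Z, Z)), mul(Z, add(SSSZ, Z))), add(add(SZ, SZ), add(Z, Z))))))))
  [22] S(S(S(S(S(add(S(add(add(Z, Z), mul(Z, add(SSSZ, Z)))), add(add(SZ, SZ), add(Z, Z))))))))
  [23] S(S(S(S(S(S(add(add(add(Z, Z), mul(Z, add(SSSZ, Z))), add(add(SZ, SZ), add(Z, Z)))))))))
  [24] S(S(S(S(S(S(add(add(Z, mul(Z, add(SSSZ, Z))), add(add(SZ, SZ), add(Z, Z)))))))))
  [25] S(S(S(S(S(S(add(mul(Z, add(SSSZ, Z)), add(add(SZ, SZ), add(Z, Z)))))))))
  [26] S(S(S(S(S(S(add(Z, add(add(SZ, SZ), add(Z, Z)))))))))
  [27] S(S(S(S(S(S(add(add(SZ, SZ), add(Z, Z))))))))
  [28] S(S(S(S(S(S(add(S(add(Z, SZ)), add(Z, Z))))))))
  [29] S(S(S(S(S(S(S(add(add(Z, SZ), add(Z, Z)))))))))
  [30] S(S(S(S(S(S(S(add(SZ, add(Z, Z)))))))))
  [31] S(S(S(S(S(S(S(S(add(Z, add(Z, Z))))))))))
  [32] S(S(S(S(S(S(S(S(add(Z, Z)))))))))
  [33] S^8(Z)

Term B:
  start: add(S^4(Z), add(SZ, SSSZ))
  [1] S(add(SSSZ, add(SZ, SSSZ)))
  [2] S(S(add(SSZ, add(SZ, SSSZ))))
  [3] S(S(S(add(SZ, add(SZ, SSSZ)))))
  [4] S(S(S(S(add(Z, add(SZ, SSSZ))))))
  [5] S(S(S(S(add(SZ, SSSZ)))))
  [6] S(S(S(S(S(add(Z, SSSZ))))))
  [7] S^8(Z)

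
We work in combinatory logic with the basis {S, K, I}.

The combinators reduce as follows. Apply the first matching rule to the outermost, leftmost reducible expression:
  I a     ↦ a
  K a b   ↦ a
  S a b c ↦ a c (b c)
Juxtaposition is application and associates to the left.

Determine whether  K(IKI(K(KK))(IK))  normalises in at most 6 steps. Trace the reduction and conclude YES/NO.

Answer: YES — reaches normal form KK in 4 ≤ 6 steps

Derivation:
  start: K(IKI(K(KK))(IK))
  →1  K(KI(K(KK))(IK))
  →2  K(I(IK))
  →3  K(IK)
  →4  KK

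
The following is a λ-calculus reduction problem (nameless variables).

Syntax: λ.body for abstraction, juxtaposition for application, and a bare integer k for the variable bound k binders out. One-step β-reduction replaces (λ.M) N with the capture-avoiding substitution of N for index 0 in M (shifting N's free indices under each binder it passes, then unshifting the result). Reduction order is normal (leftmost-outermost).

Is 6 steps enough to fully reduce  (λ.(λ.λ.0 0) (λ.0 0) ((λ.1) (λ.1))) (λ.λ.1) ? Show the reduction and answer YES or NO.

Answer: YES — reaches normal form λ.λ.λ.1 in 6 ≤ 6 steps

Working:
  start: (λ.(λ.λ.0 0) (λ.0 0) ((λ.1) (λ.1))) (λ.λ.1)
  →1  (λ.λ.0 0) (λ.0 0) ((λ.λ.λ.1) (λ.λ.λ.1))
  →2  (λ.0 0) ((λ.λ.λ.1) (λ.λ.λ.1))
  →3  (λ.λ.λ.1) (λ.λ.λ.1) ((λ.λ.λ.1) (λ.λ.λ.1))
  →4  (λ.λ.1) ((λ.λ.λ.1) (λ.λ.λ.1))
  →5  λ.(λ.λ.λ.1) (λ.λ.λ.1)
  →6  λ.λ.λ.1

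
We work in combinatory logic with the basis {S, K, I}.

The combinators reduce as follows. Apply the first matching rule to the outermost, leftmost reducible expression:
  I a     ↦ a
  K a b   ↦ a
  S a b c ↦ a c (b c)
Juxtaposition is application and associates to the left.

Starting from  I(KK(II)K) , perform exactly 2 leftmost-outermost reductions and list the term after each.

Answer: after 2 steps: KK

Reduction:
  start: I(KK(II)K)
  [1] KK(II)K
  [2] KK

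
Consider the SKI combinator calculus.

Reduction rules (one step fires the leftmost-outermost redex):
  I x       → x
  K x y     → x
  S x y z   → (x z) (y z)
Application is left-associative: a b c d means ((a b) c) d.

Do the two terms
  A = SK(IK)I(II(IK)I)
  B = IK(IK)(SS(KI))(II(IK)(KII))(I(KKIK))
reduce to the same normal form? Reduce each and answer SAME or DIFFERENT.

Answer: SAME — A ⇓ KI, B ⇓ KI

Derivation:
Term A:
  start: SK(IK)I(II(IK)I)
  step 1: KI(IKI)(II(IK)I)
  step 2: I(II(IK)I)
  step 3: II(IK)I
  step 4: I(IK)I
  step 5: IKI
  step 6: KI

Term B:
  start: IK(IK)(SS(KI))(II(IK)(KII))(I(KKIK))
  step 1: K(IK)(SS(KI))(II(IK)(KII))(I(KKIK))
  step 2: IK(II(IK)(KII))(I(KKIK))
  step 3: K(II(IK)(KII))(I(KKIK))
  step 4: II(IK)(KII)
  step 5: I(IK)(KII)
  step 6: IK(KII)
  step 7: K(KII)
  step 8: KI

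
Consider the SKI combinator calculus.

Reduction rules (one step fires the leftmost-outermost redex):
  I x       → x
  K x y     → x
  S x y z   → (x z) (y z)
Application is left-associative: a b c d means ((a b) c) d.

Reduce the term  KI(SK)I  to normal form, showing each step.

  start: KI(SK)I
  →1  II
  →2  I

Answer: normal form = I  (in 2 steps)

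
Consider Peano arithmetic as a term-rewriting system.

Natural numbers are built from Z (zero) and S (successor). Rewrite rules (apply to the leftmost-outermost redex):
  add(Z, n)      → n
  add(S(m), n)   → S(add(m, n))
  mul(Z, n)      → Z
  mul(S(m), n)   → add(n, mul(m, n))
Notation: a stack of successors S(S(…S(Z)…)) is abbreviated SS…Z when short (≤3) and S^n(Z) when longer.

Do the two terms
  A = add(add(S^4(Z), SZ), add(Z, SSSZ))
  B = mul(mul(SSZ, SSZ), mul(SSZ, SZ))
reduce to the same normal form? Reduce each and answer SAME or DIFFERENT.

Answer: SAME — A ⇓ S^8(Z), B ⇓ S^8(Z)

Derivation:
Term A:
  start: add(add(S^4(Z), SZ), add(Z, SSSZ))
  [1] add(S(add(SSSZ, SZ)), add(Z, SSSZ))
  [2] S(add(add(SSSZ, SZ), add(Z, SSSZ)))
  [3] S(add(S(add(SSZ, SZ)), add(Z, SSSZ)))
  [4] S(S(add(add(SSZ, SZ), add(Z, SSSZ))))
  [5] S(S(add(S(add(SZ, SZ)), add(Z, SSSZ))))
  [6] S(S(S(add(add(SZ, SZ), add(Z, SSSZ)))))
  [7] S(S(S(add(S(add(Z, SZ)), add(Z, SSSZ)))))
  [8] S(S(S(S(add(add(Z, SZ), add(Z, SSSZ))))))
  [9] S(S(S(S(add(SZ, add(Z, SSSZ))))))
  [10] S(S(S(S(S(add(Z, add(Z, SSSZ)))))))
  [11] S(S(S(S(S(add(Z, SSSZ))))))
  [12] S^8(Z)

Term B:
  start: mul(mul(SSZ, SSZ), mul(SSZ, SZ))
  [1] mul(add(SSZ, mul(SZ, SSZ)), mul(SSZ, SZ))
  [2] mul(S(add(SZ, mul(SZ, SSZ))), mul(SSZ, SZ))
  [3] add(mul(SSZ, SZ), mul(add(SZ, mul(SZ, SSZ)), mul(SSZ, SZ)))
  [4] add(add(SZ, mul(SZ, SZ)), mul(add(SZ, mul(SZ, SSZ)), mul(SSZ, SZ)))
  [5] add(S(add(Z, mul(SZ, SZ))), mul(add(SZ, mul(SZ, SSZ)), mul(SSZ, SZ)))
  [6] S(add(add(Z, mul(SZ, SZ)), mul(add(SZ, mul(SZ, SSZ)), mul(SSZ, SZ))))
  [7] S(add(mul(SZ, SZ), mul(add(SZ, mul(SZ, SSZ)), mul(SSZ, SZ))))
  [8] S(add(add(SZ, mul(Z, SZ)), mul(add(SZ, mul(SZ, SSZ)), mul(SSZ, SZ))))
  [9] S(add(S(add(Z, mul(Z, SZ))), mul(add(SZ, mul(SZ, SSZ)), mul(SSZ, SZ))))
  [10] S(S(add(add(Z, mul(Z, SZ)), mul(add(SZ, mul(SZ, SSZ)), mul(SSZ, SZ)))))
  [11] S(S(add(mul(Z, SZ), mul(add(SZ, mul(SZ, SSZ)), mul(SSZ, SZ)))))
  [12] S(S(add(Z, mul(add(SZ, mul(SZ, SSZ)), mul(SSZ, SZ)))))
  [13] S(S(mul(add(SZ, mul(SZ, SSZ)), mul(SSZ, SZ))))
  [14] S(S(mul(S(add(Z, mul(SZ, SSZ))), mul(SSZ, SZ))))
  [15] S(S(add(mul(SSZ, SZ), mul(add(Z, mul(SZ, SSZ)), mul(SSZ, SZ)))))
  [16] S(S(add(add(SZ, mul(SZ, SZ)), mul(add(Z, mul(SZ, SSZ)), mul(SSZ, SZ)))))
  [17] S(S(add(S(add(Z, mul(SZ, SZ))), mul(add(Z, mul(SZ, SSZ)), mul(SSZ, SZ)))))
  [18] S(S(S(add(add(Z, mul(SZ, SZ)), mul(add(Z, mul(SZ, SSZ)), mul(SSZ, SZ))))))
  [19] S(S(S(add(mul(SZ, SZ), mul(add(Z, mul(SZ, SSZ)), mul(SSZ, SZ))))))
  [20] S(S(S(add(add(SZ, mul(Z, SZ)), mul(add(Z, mul(SZ, SSZ)), mul(SSZ, SZ))))))
  [21] S(S(S(add(S(add(Z, mul(Z, SZ))), mul(add(Z, mul(SZ, SSZ)), mul(SSZ, SZ))))))
  [22] S(S(S(S(add(add(Z, mul(Z, SZ)), mul(add(Z, mul(SZ, SSZ)), mul(SSZ, SZ)))))))
  [23] S(S(S(S(add(mul(Z, SZ), mul(add(Z, mul(SZ, SSZ)), mul(SSZ, SZ)))))))
  [24] S(S(S(S(add(Z, mul(add(Z, mul(SZ, SSZ)), mul(SSZ, SZ)))))))
  [25] S(S(S(S(mul(add(Z, mul(SZ, SSZ)), mul(SSZ, SZ))))))
  [26] S(S(S(S(mul(mul(SZ, SSZ), mul(SSZ, SZ))))))
  [27] S(S(S(S(mul(add(SSZ, mul(Z, SSZ)), mul(SSZ, SZ))))))
  [28] S(S(S(S(mul(S(add(SZ, mul(Z, SSZ))), mul(SSZ, SZ))))))
  [29] S(S(S(S(add(mul(SSZ, SZ), mul(add(SZ, mul(Z, SSZ)), mul(SSZ, SZ)))))))
  [30] S(S(S(S(add(add(SZ, mul(SZ, SZ)), mul(add(SZ, mul(Z, SSZ)), mul(SSZ, SZ)))))))
  [31] S(S(S(S(add(S(add(Z, mul(SZ, SZ))), mul(add(SZ, mul(Z, SSZ)), mul(SSZ, SZ)))))))
  [32] S(S(S(S(S(add(add(Z, mul(SZ, SZ)), mul(add(SZ, mul(Z, SSZ)), mul(SSZ, SZ))))))))
  [33] S(S(S(S(S(add(mul(SZ, SZ), mul(add(SZ, mul(Z, SSZ)), mul(SSZ, SZ))))))))
  [34] S(S(S(S(S(add(add(SZ, mul(Z, SZ)), mul(add(SZ, mul(Z, SSZ)), mul(SSZ, SZ))))))))
  [35] S(S(S(S(S(add(S(add(Z, mul(Z, SZ))), mul(add(SZ, mul(Z, SSZ)), mul(SSZ, SZ))))))))
  [36] S(S(S(S(S(S(add(add(Z, mul(Z, SZ)), mul(add(SZ, mul(Z, SSZ)), mul(SSZ, SZ)))))))))
  [37] S(S(S(S(S(S(add(mul(Z, SZ), mul(add(SZ, mul(Z, SSZ)), mul(SSZ, SZ)))))))))
  [38] S(S(S(S(S(S(add(Z, mul(add(SZ, mul(Z, SSZ)), mul(SSZ, SZ)))))))))
  [39] S(S(S(S(S(S(mul(add(SZ, mul(Z, SSZ)), mul(SSZ, SZ))))))))
  [40] S(S(S(S(S(S(mul(S(add(Z, mul(Z, SSZ))), mul(SSZ, SZ))))))))
  [41] S(S(S(S(S(S(add(mul(SSZ, SZ), mul(add(Z, mul(Z, SSZ)), mul(SSZ, SZ)))))))))
  [42] S(S(S(S(S(S(add(add(SZ, mul(SZ, SZ)), mul(add(Z, mul(Z, SSZ)), mul(SSZ, SZ)))))))))
  [43] S(S(S(S(S(S(add(S(add(Z, mul(SZ, SZ))), mul(add(Z, mul(Z, SSZ)), mul(SSZ, SZ)))))))))
  [44] S(S(S(S(S(S(S(add(add(Z, mul(SZ, SZ)), mul(add(Z, mul(Z, SSZ)), mul(SSZ, SZ))))))))))
  [45] S(S(S(S(S(S(S(add(mul(SZ, SZ), mul(add(Z, mul(Z, SSZ)), mul(SSZ, SZ))))))))))
  [46] S(S(S(S(S(S(S(add(add(SZ, mul(Z, SZ)), mul(add(Z, mul(Z, SSZ)), mul(SSZ, SZ))))))))))
  [47] S(S(S(S(S(S(S(add(S(add(Z, mul(Z, SZ))), mul(add(Z, mul(Z, SSZ)), mul(SSZ, SZ))))))))))
  [48] S(S(S(S(S(S(S(S(add(add(Z, mul(Z, SZ)), mul(add(Z, mul(Z, SSZ)), mul(SSZ, SZ)))))))))))
  [49] S(S(S(S(S(S(S(S(add(mul(Z, SZ), mul(add(Z, mul(Z, SSZ)), mul(SSZ, SZ)))))))))))
  [50] S(S(S(S(S(S(S(S(add(Z, mul(add(Z, mul(Z, SSZ)), mul(SSZ, SZ)))))))))))
  [51] S(S(S(S(S(S(S(S(mul(add(Z, mul(Z, SSZ)), mul(SSZ, SZ))))))))))
  [52] S(S(S(S(S(S(S(S(mul(mul(Z, SSZ), mul(SSZ, SZ))))))))))
  [53] S(S(S(S(S(S(S(S(mul(Z, mul(SSZ, SZ))))))))))
  [54] S^8(Z)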